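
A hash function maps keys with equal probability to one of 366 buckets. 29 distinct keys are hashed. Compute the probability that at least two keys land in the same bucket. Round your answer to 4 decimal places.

0.6799

It's easier to compute the probability that all 29 are distinct.
P(all distinct) = 366/366 · 365/366 · ··· · 338/366 ≈ 0.3201.
So the probability of at least one match is 1 − 0.3201 = 0.6799.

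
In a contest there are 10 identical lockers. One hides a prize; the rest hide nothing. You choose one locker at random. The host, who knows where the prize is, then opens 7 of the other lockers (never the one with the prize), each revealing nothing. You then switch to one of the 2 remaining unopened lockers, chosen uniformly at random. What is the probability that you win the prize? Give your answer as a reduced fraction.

Your original locker holds the prize with probability 1/10, so the other 9 collectively hold it with probability 9/10.
The host can always find 7 empty lockers to open, so the reveals don't change that 9/10; it is now spread over the 2 remaining unopened lockers.
P(win by switching) = (9/10) · (1/2) = 9/20.

9/20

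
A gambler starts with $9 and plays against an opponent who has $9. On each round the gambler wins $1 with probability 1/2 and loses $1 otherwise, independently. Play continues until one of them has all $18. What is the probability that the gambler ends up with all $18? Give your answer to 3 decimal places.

0.500

With a fair step, P(i) = ½P(i−1) + ½P(i+1) with P(0)=0, P(18)=1 has the linear solution P(i) = i/18.
P(9) = 9/18 = 1/2 ≈ 0.500.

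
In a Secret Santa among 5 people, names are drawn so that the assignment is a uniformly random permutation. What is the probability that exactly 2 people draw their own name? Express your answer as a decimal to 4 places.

0.1667

Choose which 2 of the 5 are fixed: C(5,2) = 10 ways.
The remaining 3 must have no fixed point: D(3) = 2.
P = 10·2/120 = 1/6 ≈ 0.1667.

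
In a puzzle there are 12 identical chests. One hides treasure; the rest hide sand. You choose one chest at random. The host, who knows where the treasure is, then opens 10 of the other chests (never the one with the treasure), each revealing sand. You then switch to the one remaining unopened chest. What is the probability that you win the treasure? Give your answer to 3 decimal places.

Your original chest holds the treasure with probability 1/12, so the other 11 collectively hold it with probability 11/12.
The host can always find 10 empty chests to open, so the reveals don't change that 11/12; it is now spread over the 1 remaining unopened chest.
P(win by switching) = (11/12) · (1/1) = 11/12 ≈ 0.917.

0.917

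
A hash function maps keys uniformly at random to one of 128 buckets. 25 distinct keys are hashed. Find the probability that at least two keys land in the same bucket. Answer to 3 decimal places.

0.919

It's easier to compute the probability that all 25 are distinct.
P(all distinct) = 128/128 · 127/128 · ··· · 104/128 ≈ 0.081.
So the probability of at least one match is 1 − 0.081 = 0.919.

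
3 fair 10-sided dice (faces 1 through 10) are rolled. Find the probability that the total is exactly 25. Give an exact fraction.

21/1000

There are 10^3 = 1000 equally likely outcomes.
The number of ordered 3-tuples from {1,…,10} summing to 25 is 21.
P(sum = 25) = 21/1000.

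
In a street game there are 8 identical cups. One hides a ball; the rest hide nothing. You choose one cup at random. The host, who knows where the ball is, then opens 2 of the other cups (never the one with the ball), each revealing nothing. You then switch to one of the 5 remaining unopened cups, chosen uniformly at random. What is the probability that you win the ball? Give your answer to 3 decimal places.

Your original cup holds the ball with probability 1/8, so the other 7 collectively hold it with probability 7/8.
The host can always find 2 empty cups to open, so the reveals don't change that 7/8; it is now spread over the 5 remaining unopened cups.
P(win by switching) = (7/8) · (1/5) = 7/40 ≈ 0.175.

0.175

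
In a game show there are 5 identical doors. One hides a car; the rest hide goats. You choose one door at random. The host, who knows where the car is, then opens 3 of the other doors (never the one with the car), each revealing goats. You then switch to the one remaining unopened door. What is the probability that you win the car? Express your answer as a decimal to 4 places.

Your original door holds the car with probability 1/5, so the other 4 collectively hold it with probability 4/5.
The host can always find 3 empty doors to open, so the reveals don't change that 4/5; it is now spread over the 1 remaining unopened door.
P(win by switching) = (4/5) · (1/1) = 4/5 ≈ 0.8000.

0.8000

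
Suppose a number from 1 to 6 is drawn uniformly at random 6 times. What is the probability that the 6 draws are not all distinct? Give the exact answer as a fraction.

P(all 6 different) = 6/6 · 5/6 · ··· · 1/6 = 5/324.
P(at least two equal) = 1 − 5/324 = 319/324.

319/324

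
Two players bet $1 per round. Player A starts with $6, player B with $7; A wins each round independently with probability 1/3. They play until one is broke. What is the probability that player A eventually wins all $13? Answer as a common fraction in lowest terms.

63/8191

Let r = q/p = (2/3)/(1/3) = 2. The recurrence P(i) = p·P(i+1) + q·P(i−1) with P(0)=0, P(13)=1 gives P(i) = (1 − r^i)/(1 − r^13).
P(6) = (1 − (2)^6) / (1 − (2)^13) = 63/8191.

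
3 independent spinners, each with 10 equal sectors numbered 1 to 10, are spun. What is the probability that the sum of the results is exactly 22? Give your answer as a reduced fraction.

9/200

There are 10^3 = 1000 equally likely outcomes.
The number of ordered 3-tuples from {1,…,10} summing to 22 is 45.
P(sum = 22) = 45/1000 = 9/200.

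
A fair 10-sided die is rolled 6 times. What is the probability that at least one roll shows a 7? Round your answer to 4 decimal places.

P(no roll shows a 7) = (9/10)^6 ≈ 0.5314.
P(at least one) = 1 − 0.5314 = 0.4686.

0.4686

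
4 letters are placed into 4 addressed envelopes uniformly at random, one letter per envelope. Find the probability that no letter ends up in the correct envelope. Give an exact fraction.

This is the derangement probability: permutations of 4 with no fixed point.
D(4) = 4! · (1 − 1/1! + 1/2! − ··· + (−1)^4/4!) = 9.
P = 9/24 = 3/8.

3/8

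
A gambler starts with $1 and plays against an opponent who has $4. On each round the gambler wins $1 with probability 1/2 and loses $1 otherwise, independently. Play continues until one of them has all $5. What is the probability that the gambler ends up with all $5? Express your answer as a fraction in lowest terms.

1/5

With a fair step, P(i) = ½P(i−1) + ½P(i+1) with P(0)=0, P(5)=1 has the linear solution P(i) = i/5.
P(1) = 1/5.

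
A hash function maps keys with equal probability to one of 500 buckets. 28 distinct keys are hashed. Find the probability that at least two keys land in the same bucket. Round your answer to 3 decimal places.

0.537

It's easier to compute the probability that all 28 are distinct.
P(all distinct) = 500/500 · 499/500 · ··· · 473/500 ≈ 0.463.
So the probability of at least one match is 1 − 0.463 = 0.537.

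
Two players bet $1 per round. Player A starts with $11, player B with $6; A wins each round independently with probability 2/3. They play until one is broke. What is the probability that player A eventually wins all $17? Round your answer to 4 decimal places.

0.9995

Let r = q/p = (1/3)/(2/3) = 1/2. The recurrence P(i) = p·P(i+1) + q·P(i−1) with P(0)=0, P(17)=1 gives P(i) = (1 − r^i)/(1 − r^17).
P(11) = (1 − (1/2)^11) / (1 − (1/2)^17) = 131008/131071 ≈ 0.9995.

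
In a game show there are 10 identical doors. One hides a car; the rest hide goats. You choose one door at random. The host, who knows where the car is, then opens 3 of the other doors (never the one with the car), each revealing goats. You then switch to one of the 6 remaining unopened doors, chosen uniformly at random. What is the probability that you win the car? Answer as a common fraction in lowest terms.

Your original door holds the car with probability 1/10, so the other 9 collectively hold it with probability 9/10.
The host can always find 3 empty doors to open, so the reveals don't change that 9/10; it is now spread over the 6 remaining unopened doors.
P(win by switching) = (9/10) · (1/6) = 3/20.

3/20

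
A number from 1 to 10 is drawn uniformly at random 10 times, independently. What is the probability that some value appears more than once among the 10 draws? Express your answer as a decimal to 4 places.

P(all 10 different) = 10/10 · 9/10 · ··· · 1/10 ≈ 0.0004.
P(at least two equal) = 1 − 0.0004 = 0.9996.

0.9996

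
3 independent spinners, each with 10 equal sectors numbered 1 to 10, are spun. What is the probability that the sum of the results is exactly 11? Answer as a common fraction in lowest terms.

9/200

There are 10^3 = 1000 equally likely outcomes.
The number of ordered 3-tuples from {1,…,10} summing to 11 is 45.
P(sum = 11) = 45/1000 = 9/200.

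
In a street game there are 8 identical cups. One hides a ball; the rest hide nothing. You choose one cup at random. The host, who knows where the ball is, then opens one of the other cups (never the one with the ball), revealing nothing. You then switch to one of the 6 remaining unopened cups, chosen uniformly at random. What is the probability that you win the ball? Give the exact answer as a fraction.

7/48

Your original cup holds the ball with probability 1/8, so the other 7 collectively hold it with probability 7/8.
The host can always find an empty cup to open, so this doesn't change that 7/8; it is now spread over the 6 remaining unopened cups.
P(win by switching) = (7/8) · (1/6) = 7/48.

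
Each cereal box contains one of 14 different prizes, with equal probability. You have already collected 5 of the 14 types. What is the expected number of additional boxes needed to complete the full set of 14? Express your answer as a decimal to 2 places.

39.61

Starting from 5 distinct types, each trial gives a new one with probability (14−i)/14 when i types are held, so the wait for the next new type is 14/(14−i).
E = 14/9 + 14/8 + 14/7 + 14/6 + 14/5 + 14/4 + 14/3 + 14/2 + 14/1 = 7129/180 ≈ 39.61.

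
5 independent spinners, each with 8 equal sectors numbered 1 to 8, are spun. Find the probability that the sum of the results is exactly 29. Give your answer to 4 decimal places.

There are 8^5 = 32768 equally likely outcomes.
The number of ordered 5-tuples from {1,…,8} summing to 29 is 1190.
P(sum = 29) = 1190/32768 = 595/16384 ≈ 0.0363.

0.0363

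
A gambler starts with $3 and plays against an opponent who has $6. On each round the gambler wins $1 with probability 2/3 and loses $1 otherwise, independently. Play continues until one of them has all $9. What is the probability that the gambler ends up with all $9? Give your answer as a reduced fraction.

Let r = q/p = (1/3)/(2/3) = 1/2. The recurrence P(i) = p·P(i+1) + q·P(i−1) with P(0)=0, P(9)=1 gives P(i) = (1 − r^i)/(1 − r^9).
P(3) = (1 − (1/2)^3) / (1 − (1/2)^9) = 64/73.

64/73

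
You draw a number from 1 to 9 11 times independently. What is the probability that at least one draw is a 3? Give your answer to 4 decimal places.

0.7263

P(no draw is a 3) = (8/9)^11 ≈ 0.2737.
P(at least one) = 1 − 0.2737 = 0.7263.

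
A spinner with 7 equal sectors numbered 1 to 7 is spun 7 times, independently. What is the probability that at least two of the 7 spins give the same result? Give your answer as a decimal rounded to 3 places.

0.994

P(all 7 different) = 7/7 · 6/7 · ··· · 1/7 ≈ 0.006.
P(at least two equal) = 1 − 0.006 = 0.994.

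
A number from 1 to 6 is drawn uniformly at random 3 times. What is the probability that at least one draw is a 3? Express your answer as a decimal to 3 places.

P(no draw is a 3) = (5/6)^3 ≈ 0.579.
P(at least one) = 1 − 0.579 = 0.421.

0.421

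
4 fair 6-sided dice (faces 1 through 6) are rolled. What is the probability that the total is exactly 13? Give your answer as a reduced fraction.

35/324

There are 6^4 = 1296 equally likely outcomes.
The number of ordered 4-tuples from {1,…,6} summing to 13 is 140.
P(sum = 13) = 140/1296 = 35/324.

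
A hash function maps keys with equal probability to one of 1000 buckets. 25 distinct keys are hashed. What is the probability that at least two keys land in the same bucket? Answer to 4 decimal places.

0.2610

It's easier to compute the probability that all 25 are distinct.
P(all distinct) = 1000/1000 · 999/1000 · ··· · 976/1000 ≈ 0.7390.
So the probability of at least one match is 1 − 0.7390 = 0.2610.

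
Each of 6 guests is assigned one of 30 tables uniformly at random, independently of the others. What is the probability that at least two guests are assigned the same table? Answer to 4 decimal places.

0.4136

It's easier to compute the probability that all 6 are distinct.
P(all distinct) = 30/30 · 29/30 · ··· · 25/30 ≈ 0.5864.
So the probability of at least one match is 1 − 0.5864 = 0.4136.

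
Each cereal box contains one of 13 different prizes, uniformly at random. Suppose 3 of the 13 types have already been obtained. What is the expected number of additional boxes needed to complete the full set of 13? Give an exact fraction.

95953/2520

Starting from 3 distinct types, each trial gives a new one with probability (13−i)/13 when i types are held, so the wait for the next new type is 13/(13−i).
E = 13/10 + 13/9 + 13/8 + 13/7 + 13/6 + 13/5 + 13/4 + 13/3 + 13/2 + 13/1 = 95953/2520.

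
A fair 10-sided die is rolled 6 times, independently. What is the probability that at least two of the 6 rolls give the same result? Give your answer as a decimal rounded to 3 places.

P(all 6 different) = 10/10 · 9/10 · ··· · 5/10 ≈ 0.151.
P(at least two equal) = 1 − 0.151 = 0.849.

0.849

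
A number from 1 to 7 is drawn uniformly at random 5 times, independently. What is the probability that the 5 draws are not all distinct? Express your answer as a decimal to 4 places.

P(all 5 different) = 7/7 · 6/7 · ··· · 3/7 ≈ 0.1499.
P(at least two equal) = 1 − 0.1499 = 0.8501.

0.8501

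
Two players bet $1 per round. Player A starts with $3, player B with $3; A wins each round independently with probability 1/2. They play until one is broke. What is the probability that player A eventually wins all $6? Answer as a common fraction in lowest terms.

With a fair step, P(i) = ½P(i−1) + ½P(i+1) with P(0)=0, P(6)=1 has the linear solution P(i) = i/6.
P(3) = 3/6 = 1/2.

1/2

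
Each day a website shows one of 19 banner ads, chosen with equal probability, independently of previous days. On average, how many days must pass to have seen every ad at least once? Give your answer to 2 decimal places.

67.41

After i distinct types are collected, each trial gives a new one with probability (19−i)/19, so the expected wait for the next new type is 19/(19−i).
E = 19/19 + 19/18 + 19/17 + 19/16 + 19/15 + 19/14 + 19/13 + 19/12 + 19/11 + 19/10 + 19/9 + 19/8 + 19/7 + 19/6 + 19/5 + 19/4 + 19/3 + 19/2 + 19/1 = 275295799/4084080 ≈ 67.41.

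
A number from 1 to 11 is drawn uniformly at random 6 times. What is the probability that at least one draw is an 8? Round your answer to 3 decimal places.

P(no draw is an 8) = (10/11)^6 ≈ 0.564.
P(at least one) = 1 − 0.564 = 0.436.

0.436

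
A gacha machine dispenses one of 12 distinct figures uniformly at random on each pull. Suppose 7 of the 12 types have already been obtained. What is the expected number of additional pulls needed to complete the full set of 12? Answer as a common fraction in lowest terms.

137/5

Starting from 7 distinct types, each trial gives a new one with probability (12−i)/12 when i types are held, so the wait for the next new type is 12/(12−i).
E = 12/5 + 12/4 + 12/3 + 12/2 + 12/1 = 137/5.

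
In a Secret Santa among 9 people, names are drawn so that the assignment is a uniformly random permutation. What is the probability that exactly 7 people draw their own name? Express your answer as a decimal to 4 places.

0.0001

Choose which 7 of the 9 are fixed: C(9,7) = 36 ways.
The remaining 2 must have no fixed point: D(2) = 1.
P = 36·1/362880 = 1/10080 ≈ 0.0001.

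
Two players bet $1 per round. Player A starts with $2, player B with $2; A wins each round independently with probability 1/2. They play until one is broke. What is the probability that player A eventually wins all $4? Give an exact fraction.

1/2

With a fair step, P(i) = ½P(i−1) + ½P(i+1) with P(0)=0, P(4)=1 has the linear solution P(i) = i/4.
P(2) = 2/4 = 1/2.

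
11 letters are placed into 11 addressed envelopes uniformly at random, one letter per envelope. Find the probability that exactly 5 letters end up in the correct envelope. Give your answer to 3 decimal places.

Choose which 5 of the 11 are fixed: C(11,5) = 462 ways.
The remaining 6 must have no fixed point: D(6) = 265.
P = 462·265/39916800 = 53/17280 ≈ 0.003.

0.003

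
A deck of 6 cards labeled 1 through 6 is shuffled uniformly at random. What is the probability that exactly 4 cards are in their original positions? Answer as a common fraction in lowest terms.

1/48

Choose which 4 of the 6 are fixed: C(6,4) = 15 ways.
The remaining 2 must have no fixed point: D(2) = 1.
P = 15·1/720 = 1/48.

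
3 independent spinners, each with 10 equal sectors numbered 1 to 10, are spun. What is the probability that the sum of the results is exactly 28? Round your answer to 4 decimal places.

0.0060

There are 10^3 = 1000 equally likely outcomes.
The number of ordered 3-tuples from {1,…,10} summing to 28 is 6.
P(sum = 28) = 6/1000 = 3/500 ≈ 0.0060.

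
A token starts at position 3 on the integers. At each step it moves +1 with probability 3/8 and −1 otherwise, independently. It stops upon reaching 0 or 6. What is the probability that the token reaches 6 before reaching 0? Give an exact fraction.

27/152

Let r = q/p = (5/8)/(3/8) = 5/3. The recurrence P(i) = p·P(i+1) + q·P(i−1) with P(0)=0, P(6)=1 gives P(i) = (1 − r^i)/(1 − r^6).
P(3) = (1 − (5/3)^3) / (1 − (5/3)^6) = 27/152.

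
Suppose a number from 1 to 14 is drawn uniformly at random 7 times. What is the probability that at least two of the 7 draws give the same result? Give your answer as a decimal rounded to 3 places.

P(all 7 different) = 14/14 · 13/14 · ··· · 8/14 ≈ 0.164.
P(at least two equal) = 1 − 0.164 = 0.836.

0.836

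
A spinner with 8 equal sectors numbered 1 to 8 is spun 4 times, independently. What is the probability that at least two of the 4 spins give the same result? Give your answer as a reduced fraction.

151/256

P(all 4 different) = 8/8 · 7/8 · ··· · 5/8 = 105/256.
P(at least two equal) = 1 − 105/256 = 151/256.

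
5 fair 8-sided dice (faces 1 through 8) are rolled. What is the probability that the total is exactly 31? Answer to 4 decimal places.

0.0211

There are 8^5 = 32768 equally likely outcomes.
The number of ordered 5-tuples from {1,…,8} summing to 31 is 690.
P(sum = 31) = 690/32768 = 345/16384 ≈ 0.0211.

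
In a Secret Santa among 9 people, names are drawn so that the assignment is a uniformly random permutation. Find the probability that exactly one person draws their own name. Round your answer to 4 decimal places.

Choose which one is fixed: C(9,1) = 9 ways.
The remaining 8 must have no fixed point: D(8) = 14833.
P = 9·14833/362880 = 2119/5760 ≈ 0.3679.

0.3679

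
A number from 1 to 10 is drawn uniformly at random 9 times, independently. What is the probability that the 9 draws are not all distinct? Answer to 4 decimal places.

0.9964

P(all 9 different) = 10/10 · 9/10 · ··· · 2/10 ≈ 0.0036.
P(at least two equal) = 1 − 0.0036 = 0.9964.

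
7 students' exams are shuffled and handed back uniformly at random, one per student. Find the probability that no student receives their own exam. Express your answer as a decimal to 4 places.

This is the derangement probability: permutations of 7 with no fixed point.
D(7) = 7! · (1 − 1/1! + 1/2! − ··· + (−1)^7/7!) = 1854.
P = 1854/5040 = 103/280 ≈ 0.3679.

0.3679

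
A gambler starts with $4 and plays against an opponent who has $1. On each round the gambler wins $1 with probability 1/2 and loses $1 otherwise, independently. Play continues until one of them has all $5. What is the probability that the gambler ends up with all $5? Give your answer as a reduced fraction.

With a fair step, P(i) = ½P(i−1) + ½P(i+1) with P(0)=0, P(5)=1 has the linear solution P(i) = i/5.
P(4) = 4/5.

4/5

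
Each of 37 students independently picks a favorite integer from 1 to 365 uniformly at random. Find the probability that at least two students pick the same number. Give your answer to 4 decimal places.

0.8487

It's easier to compute the probability that all 37 are distinct.
P(all distinct) = 365/365 · 364/365 · ··· · 329/365 ≈ 0.1513.
So the probability of at least one match is 1 − 0.1513 = 0.8487.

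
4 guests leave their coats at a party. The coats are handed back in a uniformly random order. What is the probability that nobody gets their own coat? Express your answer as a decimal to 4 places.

This is the derangement probability: permutations of 4 with no fixed point.
D(4) = 4! · (1 − 1/1! + 1/2! − ··· + (−1)^4/4!) = 9.
P = 9/24 = 3/8 ≈ 0.3750.

0.3750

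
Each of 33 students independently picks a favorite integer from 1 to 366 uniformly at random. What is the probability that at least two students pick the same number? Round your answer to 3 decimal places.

0.774

It's easier to compute the probability that all 33 are distinct.
P(all distinct) = 366/366 · 365/366 · ··· · 334/366 ≈ 0.226.
So the probability of at least one match is 1 − 0.226 = 0.774.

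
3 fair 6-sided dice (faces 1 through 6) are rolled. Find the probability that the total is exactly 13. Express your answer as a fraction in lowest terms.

There are 6^3 = 216 equally likely outcomes.
The number of ordered 3-tuples from {1,…,6} summing to 13 is 21.
P(sum = 13) = 21/216 = 7/72.

7/72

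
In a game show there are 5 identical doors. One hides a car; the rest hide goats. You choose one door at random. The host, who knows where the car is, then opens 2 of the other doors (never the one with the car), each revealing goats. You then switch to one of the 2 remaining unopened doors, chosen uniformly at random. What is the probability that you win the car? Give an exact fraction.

2/5

Your original door holds the car with probability 1/5, so the other 4 collectively hold it with probability 4/5.
The host can always find 2 empty doors to open, so the reveals don't change that 4/5; it is now spread over the 2 remaining unopened doors.
P(win by switching) = (4/5) · (1/2) = 2/5.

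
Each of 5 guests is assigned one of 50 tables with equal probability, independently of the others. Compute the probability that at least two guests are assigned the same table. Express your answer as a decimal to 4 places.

0.1864

It's easier to compute the probability that all 5 are distinct.
P(all distinct) = 50/50 · 49/50 · ··· · 46/50 ≈ 0.8136.
So the probability of at least one match is 1 − 0.8136 = 0.1864.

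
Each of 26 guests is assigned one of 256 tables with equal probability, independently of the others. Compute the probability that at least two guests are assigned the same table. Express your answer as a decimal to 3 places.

It's easier to compute the probability that all 26 are distinct.
P(all distinct) = 256/256 · 255/256 · ··· · 231/256 ≈ 0.269.
So the probability of at least one match is 1 − 0.269 = 0.731.

0.731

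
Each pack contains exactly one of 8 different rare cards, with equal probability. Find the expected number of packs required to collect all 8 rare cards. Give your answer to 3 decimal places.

After i distinct types are collected, each trial gives a new one with probability (8−i)/8, so the expected wait for the next new type is 8/(8−i).
E = 8/8 + 8/7 + 8/6 + 8/5 + 8/4 + 8/3 + 8/2 + 8/1 = 761/35 ≈ 21.743.

21.743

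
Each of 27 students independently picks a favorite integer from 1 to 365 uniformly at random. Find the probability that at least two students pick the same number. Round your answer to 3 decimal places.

It's easier to compute the probability that all 27 are distinct.
P(all distinct) = 365/365 · 364/365 · ··· · 339/365 ≈ 0.373.
So the probability of at least one match is 1 − 0.373 = 0.627.

0.627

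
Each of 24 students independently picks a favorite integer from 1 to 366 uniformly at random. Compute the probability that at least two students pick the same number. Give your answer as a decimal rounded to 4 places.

0.5373

It's easier to compute the probability that all 24 are distinct.
P(all distinct) = 366/366 · 365/366 · ··· · 343/366 ≈ 0.4627.
So the probability of at least one match is 1 − 0.4627 = 0.5373.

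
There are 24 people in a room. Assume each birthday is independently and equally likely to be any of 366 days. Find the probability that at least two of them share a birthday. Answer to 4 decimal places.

It's easier to compute the probability that all 24 are distinct.
P(all distinct) = 366/366 · 365/366 · ··· · 343/366 ≈ 0.4627.
So the probability of at least one match is 1 − 0.4627 = 0.5373.

0.5373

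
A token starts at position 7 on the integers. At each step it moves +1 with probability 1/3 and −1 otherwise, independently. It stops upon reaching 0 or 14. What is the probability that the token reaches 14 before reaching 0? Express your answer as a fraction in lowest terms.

Let r = q/p = (2/3)/(1/3) = 2. The recurrence P(i) = p·P(i+1) + q·P(i−1) with P(0)=0, P(14)=1 gives P(i) = (1 − r^i)/(1 − r^14).
P(7) = (1 − (2)^7) / (1 − (2)^14) = 1/129.

1/129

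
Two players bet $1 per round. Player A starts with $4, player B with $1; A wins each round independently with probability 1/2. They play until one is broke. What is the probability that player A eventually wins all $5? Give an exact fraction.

With a fair step, P(i) = ½P(i−1) + ½P(i+1) with P(0)=0, P(5)=1 has the linear solution P(i) = i/5.
P(4) = 4/5.

4/5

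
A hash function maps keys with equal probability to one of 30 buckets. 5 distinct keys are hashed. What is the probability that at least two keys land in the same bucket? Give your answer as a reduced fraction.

1111/3750

It's easier to compute the probability that all 5 are distinct.
P(all distinct) = 30/30 · 29/30 · ··· · 26/30 = 2639/3750.
So the probability of at least one match is 1 − 2639/3750 = 1111/3750.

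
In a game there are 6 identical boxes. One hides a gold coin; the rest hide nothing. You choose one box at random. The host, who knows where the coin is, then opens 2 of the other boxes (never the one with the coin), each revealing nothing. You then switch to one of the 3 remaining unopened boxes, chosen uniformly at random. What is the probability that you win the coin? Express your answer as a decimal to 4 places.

0.2778

Your original box holds the coin with probability 1/6, so the other 5 collectively hold it with probability 5/6.
The host can always find 2 empty boxes to open, so the reveals don't change that 5/6; it is now spread over the 3 remaining unopened boxes.
P(win by switching) = (5/6) · (1/3) = 5/18 ≈ 0.2778.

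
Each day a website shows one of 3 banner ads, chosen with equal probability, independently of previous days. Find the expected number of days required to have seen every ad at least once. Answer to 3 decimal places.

After i distinct types are collected, each trial gives a new one with probability (3−i)/3, so the expected wait for the next new type is 3/(3−i).
E = 3/3 + 3/2 + 3/1 = 11/2 ≈ 5.500.

5.500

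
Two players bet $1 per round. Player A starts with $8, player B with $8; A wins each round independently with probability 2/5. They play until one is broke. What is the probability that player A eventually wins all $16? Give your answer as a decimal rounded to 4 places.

Let r = q/p = (3/5)/(2/5) = 3/2. The recurrence P(i) = p·P(i+1) + q·P(i−1) with P(0)=0, P(16)=1 gives P(i) = (1 − r^i)/(1 − r^16).
P(8) = (1 − (3/2)^8) / (1 − (3/2)^16) = 256/6817 ≈ 0.0376.

0.0376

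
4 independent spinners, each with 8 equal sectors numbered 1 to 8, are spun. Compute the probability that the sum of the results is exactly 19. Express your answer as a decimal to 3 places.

There are 8^4 = 4096 equally likely outcomes.
The number of ordered 4-tuples from {1,…,8} summing to 19 is 336.
P(sum = 19) = 336/4096 = 21/256 ≈ 0.082.

0.082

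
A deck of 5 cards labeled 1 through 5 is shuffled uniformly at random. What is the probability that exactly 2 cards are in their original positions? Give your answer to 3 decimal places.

0.167

Choose which 2 of the 5 are fixed: C(5,2) = 10 ways.
The remaining 3 must have no fixed point: D(3) = 2.
P = 10·2/120 = 1/6 ≈ 0.167.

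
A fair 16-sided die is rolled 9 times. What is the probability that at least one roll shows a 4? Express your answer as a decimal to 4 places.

0.4406

P(no roll shows a 4) = (15/16)^9 ≈ 0.5594.
P(at least one) = 1 − 0.5594 = 0.4406.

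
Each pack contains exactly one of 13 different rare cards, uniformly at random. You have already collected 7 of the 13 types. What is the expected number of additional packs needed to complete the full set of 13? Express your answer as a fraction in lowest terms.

Starting from 7 distinct types, each trial gives a new one with probability (13−i)/13 when i types are held, so the wait for the next new type is 13/(13−i).
E = 13/6 + 13/5 + 13/4 + 13/3 + 13/2 + 13/1 = 637/20.

637/20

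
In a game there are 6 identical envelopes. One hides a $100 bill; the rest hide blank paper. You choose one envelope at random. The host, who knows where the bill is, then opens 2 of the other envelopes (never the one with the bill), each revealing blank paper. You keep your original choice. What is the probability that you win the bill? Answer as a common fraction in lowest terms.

1/6

The host can always open 2 empty envelopes regardless of your choice, so the reveals give no information about your original envelope.
P(win by staying) = 1/6.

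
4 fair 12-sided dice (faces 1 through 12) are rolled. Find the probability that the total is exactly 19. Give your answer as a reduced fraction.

There are 12^4 = 20736 equally likely outcomes.
The number of ordered 4-tuples from {1,…,12} summing to 19 is 736.
P(sum = 19) = 736/20736 = 23/648.

23/648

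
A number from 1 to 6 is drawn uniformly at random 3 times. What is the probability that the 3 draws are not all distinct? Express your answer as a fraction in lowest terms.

4/9

P(all 3 different) = 6/6 · 5/6 · ··· · 4/6 = 5/9.
P(at least two equal) = 1 − 5/9 = 4/9.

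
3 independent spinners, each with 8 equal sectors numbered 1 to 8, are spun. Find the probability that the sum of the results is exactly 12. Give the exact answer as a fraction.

There are 8^3 = 512 equally likely outcomes.
The number of ordered 3-tuples from {1,…,8} summing to 12 is 46.
P(sum = 12) = 46/512 = 23/256.

23/256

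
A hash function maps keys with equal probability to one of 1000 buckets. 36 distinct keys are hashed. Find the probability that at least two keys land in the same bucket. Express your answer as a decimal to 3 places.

It's easier to compute the probability that all 36 are distinct.
P(all distinct) = 1000/1000 · 999/1000 · ··· · 965/1000 ≈ 0.529.
So the probability of at least one match is 1 − 0.529 = 0.471.

0.471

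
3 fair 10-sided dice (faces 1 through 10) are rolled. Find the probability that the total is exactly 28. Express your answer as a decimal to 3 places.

0.006

There are 10^3 = 1000 equally likely outcomes.
The number of ordered 3-tuples from {1,…,10} summing to 28 is 6.
P(sum = 28) = 6/1000 = 3/500 ≈ 0.006.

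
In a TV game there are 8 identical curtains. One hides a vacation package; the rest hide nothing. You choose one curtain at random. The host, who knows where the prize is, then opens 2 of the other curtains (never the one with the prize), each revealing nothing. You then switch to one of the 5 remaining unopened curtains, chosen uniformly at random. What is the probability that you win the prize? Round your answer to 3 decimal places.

Your original curtain holds the prize with probability 1/8, so the other 7 collectively hold it with probability 7/8.
The host can always find 2 empty curtains to open, so the reveals don't change that 7/8; it is now spread over the 5 remaining unopened curtains.
P(win by switching) = (7/8) · (1/5) = 7/40 ≈ 0.175.

0.175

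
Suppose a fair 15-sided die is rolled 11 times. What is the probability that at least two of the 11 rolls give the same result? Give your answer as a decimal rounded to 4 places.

0.9937

P(all 11 different) = 15/15 · 14/15 · ··· · 5/15 ≈ 0.0063.
P(at least two equal) = 1 − 0.0063 = 0.9937.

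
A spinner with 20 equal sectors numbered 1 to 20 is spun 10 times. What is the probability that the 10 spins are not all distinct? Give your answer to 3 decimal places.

0.935

P(all 10 different) = 20/20 · 19/20 · ··· · 11/20 ≈ 0.065.
P(at least two equal) = 1 − 0.065 = 0.935.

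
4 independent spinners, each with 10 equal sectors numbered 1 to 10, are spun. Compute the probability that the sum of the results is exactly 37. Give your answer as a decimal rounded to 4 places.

There are 10^4 = 10000 equally likely outcomes.
The number of ordered 4-tuples from {1,…,10} summing to 37 is 20.
P(sum = 37) = 20/10000 = 1/500 ≈ 0.0020.

0.0020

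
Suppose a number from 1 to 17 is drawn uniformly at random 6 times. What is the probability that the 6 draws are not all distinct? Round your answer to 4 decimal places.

P(all 6 different) = 17/17 · 16/17 · ··· · 12/17 ≈ 0.3692.
P(at least two equal) = 1 − 0.3692 = 0.6308.

0.6308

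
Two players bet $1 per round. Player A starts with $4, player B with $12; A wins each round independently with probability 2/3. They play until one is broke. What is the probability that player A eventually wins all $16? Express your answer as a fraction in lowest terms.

Let r = q/p = (1/3)/(2/3) = 1/2. The recurrence P(i) = p·P(i+1) + q·P(i−1) with P(0)=0, P(16)=1 gives P(i) = (1 − r^i)/(1 − r^16).
P(4) = (1 − (1/2)^4) / (1 − (1/2)^16) = 4096/4369.

4096/4369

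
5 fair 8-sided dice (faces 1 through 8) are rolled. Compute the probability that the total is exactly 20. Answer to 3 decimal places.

There are 8^5 = 32768 equally likely outcomes.
The number of ordered 5-tuples from {1,…,8} summing to 20 is 2226.
P(sum = 20) = 2226/32768 = 1113/16384 ≈ 0.068.

0.068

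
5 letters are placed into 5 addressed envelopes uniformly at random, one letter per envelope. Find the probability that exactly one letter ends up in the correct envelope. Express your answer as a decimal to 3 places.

Choose which one is fixed: C(5,1) = 5 ways.
The remaining 4 must have no fixed point: D(4) = 9.
P = 5·9/120 = 3/8 ≈ 0.375.

0.375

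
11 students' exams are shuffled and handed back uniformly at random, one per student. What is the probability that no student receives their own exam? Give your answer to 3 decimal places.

This is the derangement probability: permutations of 11 with no fixed point.
D(11) = 11! · (1 − 1/1! + 1/2! − ··· + (−1)^11/11!) = 14684570.
P = 14684570/39916800 = 1468457/3991680 ≈ 0.368.

0.368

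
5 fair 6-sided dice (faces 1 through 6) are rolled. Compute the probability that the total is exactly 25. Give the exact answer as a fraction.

7/432

There are 6^5 = 7776 equally likely outcomes.
The number of ordered 5-tuples from {1,…,6} summing to 25 is 126.
P(sum = 25) = 126/7776 = 7/432.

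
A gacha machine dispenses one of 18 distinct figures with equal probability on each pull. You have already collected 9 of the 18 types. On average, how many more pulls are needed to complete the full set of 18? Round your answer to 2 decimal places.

Starting from 9 distinct types, each trial gives a new one with probability (18−i)/18 when i types are held, so the wait for the next new type is 18/(18−i).
E = 18/9 + 18/8 + 18/7 + 18/6 + 18/5 + 18/4 + 18/3 + 18/2 + 18/1 = 7129/140 ≈ 50.92.

50.92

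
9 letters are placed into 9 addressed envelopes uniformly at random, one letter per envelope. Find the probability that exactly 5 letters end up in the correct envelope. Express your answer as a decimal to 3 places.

0.003

Choose which 5 of the 9 are fixed: C(9,5) = 126 ways.
The remaining 4 must have no fixed point: D(4) = 9.
P = 126·9/362880 = 1/320 ≈ 0.003.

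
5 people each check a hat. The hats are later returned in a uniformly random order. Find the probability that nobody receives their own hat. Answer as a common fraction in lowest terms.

This is the derangement probability: permutations of 5 with no fixed point.
D(5) = 5! · (1 − 1/1! + 1/2! − ··· + (−1)^5/5!) = 44.
P = 44/120 = 11/30.

11/30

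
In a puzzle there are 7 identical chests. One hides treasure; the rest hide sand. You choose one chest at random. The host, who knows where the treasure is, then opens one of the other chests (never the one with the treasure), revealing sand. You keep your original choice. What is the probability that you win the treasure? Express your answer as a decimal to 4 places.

0.1429

The host can always open an empty chest regardless of your choice, so this gives no information about your original chest.
P(win by staying) = 1/7 ≈ 0.1429.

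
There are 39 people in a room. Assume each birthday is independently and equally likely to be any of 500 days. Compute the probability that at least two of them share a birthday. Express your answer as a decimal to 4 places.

It's easier to compute the probability that all 39 are distinct.
P(all distinct) = 500/500 · 499/500 · ··· · 462/500 ≈ 0.2184.
So the probability of at least one match is 1 − 0.2184 = 0.7816.

0.7816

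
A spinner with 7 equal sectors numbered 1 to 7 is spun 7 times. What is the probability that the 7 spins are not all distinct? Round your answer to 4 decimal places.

P(all 7 different) = 7/7 · 6/7 · ··· · 1/7 ≈ 0.0061.
P(at least two equal) = 1 − 0.0061 = 0.9939.

0.9939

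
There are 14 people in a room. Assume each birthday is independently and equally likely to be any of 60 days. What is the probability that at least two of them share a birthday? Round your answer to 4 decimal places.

It's easier to compute the probability that all 14 are distinct.
P(all distinct) = 60/60 · 59/60 · ··· · 47/60 ≈ 0.1930.
So the probability of at least one match is 1 − 0.1930 = 0.8070.

0.8070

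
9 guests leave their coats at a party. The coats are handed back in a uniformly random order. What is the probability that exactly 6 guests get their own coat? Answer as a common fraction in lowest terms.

1/2160

Choose which 6 of the 9 are fixed: C(9,6) = 84 ways.
The remaining 3 must have no fixed point: D(3) = 2.
P = 84·2/362880 = 1/2160.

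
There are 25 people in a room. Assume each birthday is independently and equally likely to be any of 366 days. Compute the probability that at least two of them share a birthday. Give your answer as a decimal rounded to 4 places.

It's easier to compute the probability that all 25 are distinct.
P(all distinct) = 366/366 · 365/366 · ··· · 342/366 ≈ 0.4323.
So the probability of at least one match is 1 − 0.4323 = 0.5677.

0.5677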